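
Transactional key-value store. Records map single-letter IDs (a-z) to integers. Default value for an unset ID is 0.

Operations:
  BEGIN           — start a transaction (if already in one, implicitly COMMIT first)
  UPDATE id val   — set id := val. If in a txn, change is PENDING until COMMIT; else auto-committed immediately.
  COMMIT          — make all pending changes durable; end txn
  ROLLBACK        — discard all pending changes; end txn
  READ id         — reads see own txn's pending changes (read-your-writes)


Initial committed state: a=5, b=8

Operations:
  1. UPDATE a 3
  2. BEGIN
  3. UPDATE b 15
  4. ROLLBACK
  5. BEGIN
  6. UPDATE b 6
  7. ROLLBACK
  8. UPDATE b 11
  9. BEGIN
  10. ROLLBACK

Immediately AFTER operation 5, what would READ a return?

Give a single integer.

Initial committed: {a=5, b=8}
Op 1: UPDATE a=3 (auto-commit; committed a=3)
Op 2: BEGIN: in_txn=True, pending={}
Op 3: UPDATE b=15 (pending; pending now {b=15})
Op 4: ROLLBACK: discarded pending ['b']; in_txn=False
Op 5: BEGIN: in_txn=True, pending={}
After op 5: visible(a) = 3 (pending={}, committed={a=3, b=8})

Answer: 3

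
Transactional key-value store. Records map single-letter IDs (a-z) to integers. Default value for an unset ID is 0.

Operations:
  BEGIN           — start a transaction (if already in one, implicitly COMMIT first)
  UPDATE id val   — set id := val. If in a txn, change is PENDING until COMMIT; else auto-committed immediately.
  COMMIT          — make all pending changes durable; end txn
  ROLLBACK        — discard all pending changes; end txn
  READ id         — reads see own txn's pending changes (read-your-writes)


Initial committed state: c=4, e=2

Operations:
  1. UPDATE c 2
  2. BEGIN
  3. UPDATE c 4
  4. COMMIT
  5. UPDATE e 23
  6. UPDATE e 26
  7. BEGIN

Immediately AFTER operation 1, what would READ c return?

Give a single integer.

Answer: 2

Derivation:
Initial committed: {c=4, e=2}
Op 1: UPDATE c=2 (auto-commit; committed c=2)
After op 1: visible(c) = 2 (pending={}, committed={c=2, e=2})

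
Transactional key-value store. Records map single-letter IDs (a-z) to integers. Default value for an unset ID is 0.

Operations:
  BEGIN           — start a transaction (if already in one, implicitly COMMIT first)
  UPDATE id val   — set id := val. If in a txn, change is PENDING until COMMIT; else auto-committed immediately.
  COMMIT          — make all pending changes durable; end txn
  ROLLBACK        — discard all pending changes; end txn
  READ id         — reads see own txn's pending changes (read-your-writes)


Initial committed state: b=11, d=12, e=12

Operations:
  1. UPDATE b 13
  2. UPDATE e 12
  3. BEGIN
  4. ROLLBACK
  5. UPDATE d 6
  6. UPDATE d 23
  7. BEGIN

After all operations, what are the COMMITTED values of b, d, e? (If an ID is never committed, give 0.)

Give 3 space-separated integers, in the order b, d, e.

Initial committed: {b=11, d=12, e=12}
Op 1: UPDATE b=13 (auto-commit; committed b=13)
Op 2: UPDATE e=12 (auto-commit; committed e=12)
Op 3: BEGIN: in_txn=True, pending={}
Op 4: ROLLBACK: discarded pending []; in_txn=False
Op 5: UPDATE d=6 (auto-commit; committed d=6)
Op 6: UPDATE d=23 (auto-commit; committed d=23)
Op 7: BEGIN: in_txn=True, pending={}
Final committed: {b=13, d=23, e=12}

Answer: 13 23 12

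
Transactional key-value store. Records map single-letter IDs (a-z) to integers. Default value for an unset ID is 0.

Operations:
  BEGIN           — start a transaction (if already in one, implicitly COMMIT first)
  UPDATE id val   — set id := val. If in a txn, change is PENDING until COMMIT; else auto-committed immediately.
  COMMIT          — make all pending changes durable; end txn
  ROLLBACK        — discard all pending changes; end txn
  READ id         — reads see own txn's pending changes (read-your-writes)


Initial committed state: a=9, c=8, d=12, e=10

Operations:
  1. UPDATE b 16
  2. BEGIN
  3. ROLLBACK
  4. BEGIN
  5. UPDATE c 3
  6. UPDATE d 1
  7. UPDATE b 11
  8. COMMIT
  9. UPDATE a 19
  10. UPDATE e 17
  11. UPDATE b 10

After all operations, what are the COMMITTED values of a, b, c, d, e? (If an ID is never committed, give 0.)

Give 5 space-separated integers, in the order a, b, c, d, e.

Answer: 19 10 3 1 17

Derivation:
Initial committed: {a=9, c=8, d=12, e=10}
Op 1: UPDATE b=16 (auto-commit; committed b=16)
Op 2: BEGIN: in_txn=True, pending={}
Op 3: ROLLBACK: discarded pending []; in_txn=False
Op 4: BEGIN: in_txn=True, pending={}
Op 5: UPDATE c=3 (pending; pending now {c=3})
Op 6: UPDATE d=1 (pending; pending now {c=3, d=1})
Op 7: UPDATE b=11 (pending; pending now {b=11, c=3, d=1})
Op 8: COMMIT: merged ['b', 'c', 'd'] into committed; committed now {a=9, b=11, c=3, d=1, e=10}
Op 9: UPDATE a=19 (auto-commit; committed a=19)
Op 10: UPDATE e=17 (auto-commit; committed e=17)
Op 11: UPDATE b=10 (auto-commit; committed b=10)
Final committed: {a=19, b=10, c=3, d=1, e=17}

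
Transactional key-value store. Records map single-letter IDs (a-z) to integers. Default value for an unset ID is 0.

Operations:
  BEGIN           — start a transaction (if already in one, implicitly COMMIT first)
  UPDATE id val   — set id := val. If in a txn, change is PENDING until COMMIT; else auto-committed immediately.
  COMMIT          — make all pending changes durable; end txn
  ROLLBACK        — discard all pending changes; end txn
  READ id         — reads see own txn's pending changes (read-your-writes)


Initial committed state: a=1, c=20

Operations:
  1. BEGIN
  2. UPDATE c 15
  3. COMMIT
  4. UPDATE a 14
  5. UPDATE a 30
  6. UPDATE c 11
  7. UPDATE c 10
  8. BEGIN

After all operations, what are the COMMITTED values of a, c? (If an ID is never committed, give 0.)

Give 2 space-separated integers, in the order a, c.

Initial committed: {a=1, c=20}
Op 1: BEGIN: in_txn=True, pending={}
Op 2: UPDATE c=15 (pending; pending now {c=15})
Op 3: COMMIT: merged ['c'] into committed; committed now {a=1, c=15}
Op 4: UPDATE a=14 (auto-commit; committed a=14)
Op 5: UPDATE a=30 (auto-commit; committed a=30)
Op 6: UPDATE c=11 (auto-commit; committed c=11)
Op 7: UPDATE c=10 (auto-commit; committed c=10)
Op 8: BEGIN: in_txn=True, pending={}
Final committed: {a=30, c=10}

Answer: 30 10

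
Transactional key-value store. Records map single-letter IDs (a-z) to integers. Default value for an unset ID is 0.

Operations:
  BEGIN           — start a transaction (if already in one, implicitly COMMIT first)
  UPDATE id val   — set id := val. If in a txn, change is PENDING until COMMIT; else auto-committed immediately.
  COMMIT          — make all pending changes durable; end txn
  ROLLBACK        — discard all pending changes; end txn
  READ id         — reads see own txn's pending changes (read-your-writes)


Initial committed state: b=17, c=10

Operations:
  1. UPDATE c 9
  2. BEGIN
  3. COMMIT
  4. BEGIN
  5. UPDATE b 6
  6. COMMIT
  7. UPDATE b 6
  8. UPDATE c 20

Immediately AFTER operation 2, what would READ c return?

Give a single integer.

Answer: 9

Derivation:
Initial committed: {b=17, c=10}
Op 1: UPDATE c=9 (auto-commit; committed c=9)
Op 2: BEGIN: in_txn=True, pending={}
After op 2: visible(c) = 9 (pending={}, committed={b=17, c=9})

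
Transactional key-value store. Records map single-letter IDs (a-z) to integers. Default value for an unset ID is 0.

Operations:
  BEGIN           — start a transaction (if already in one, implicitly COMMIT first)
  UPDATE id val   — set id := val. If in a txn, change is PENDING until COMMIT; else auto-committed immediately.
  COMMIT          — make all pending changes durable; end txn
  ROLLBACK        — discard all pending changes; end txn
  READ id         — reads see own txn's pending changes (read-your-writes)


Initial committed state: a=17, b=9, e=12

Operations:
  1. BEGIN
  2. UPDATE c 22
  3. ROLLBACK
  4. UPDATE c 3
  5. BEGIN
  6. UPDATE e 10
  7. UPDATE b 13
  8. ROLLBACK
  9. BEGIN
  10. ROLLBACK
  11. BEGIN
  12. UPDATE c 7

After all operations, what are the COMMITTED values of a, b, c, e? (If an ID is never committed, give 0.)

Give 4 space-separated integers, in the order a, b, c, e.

Answer: 17 9 3 12

Derivation:
Initial committed: {a=17, b=9, e=12}
Op 1: BEGIN: in_txn=True, pending={}
Op 2: UPDATE c=22 (pending; pending now {c=22})
Op 3: ROLLBACK: discarded pending ['c']; in_txn=False
Op 4: UPDATE c=3 (auto-commit; committed c=3)
Op 5: BEGIN: in_txn=True, pending={}
Op 6: UPDATE e=10 (pending; pending now {e=10})
Op 7: UPDATE b=13 (pending; pending now {b=13, e=10})
Op 8: ROLLBACK: discarded pending ['b', 'e']; in_txn=False
Op 9: BEGIN: in_txn=True, pending={}
Op 10: ROLLBACK: discarded pending []; in_txn=False
Op 11: BEGIN: in_txn=True, pending={}
Op 12: UPDATE c=7 (pending; pending now {c=7})
Final committed: {a=17, b=9, c=3, e=12}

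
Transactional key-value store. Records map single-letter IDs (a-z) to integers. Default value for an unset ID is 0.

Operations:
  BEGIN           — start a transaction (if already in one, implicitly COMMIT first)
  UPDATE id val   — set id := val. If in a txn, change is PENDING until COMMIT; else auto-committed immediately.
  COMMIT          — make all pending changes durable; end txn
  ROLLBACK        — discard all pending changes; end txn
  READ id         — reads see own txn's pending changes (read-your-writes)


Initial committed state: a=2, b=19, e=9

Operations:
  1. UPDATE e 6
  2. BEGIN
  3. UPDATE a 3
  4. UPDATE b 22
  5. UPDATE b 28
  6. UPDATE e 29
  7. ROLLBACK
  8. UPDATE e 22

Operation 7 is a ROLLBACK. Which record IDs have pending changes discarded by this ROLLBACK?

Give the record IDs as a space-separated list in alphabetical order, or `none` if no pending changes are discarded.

Answer: a b e

Derivation:
Initial committed: {a=2, b=19, e=9}
Op 1: UPDATE e=6 (auto-commit; committed e=6)
Op 2: BEGIN: in_txn=True, pending={}
Op 3: UPDATE a=3 (pending; pending now {a=3})
Op 4: UPDATE b=22 (pending; pending now {a=3, b=22})
Op 5: UPDATE b=28 (pending; pending now {a=3, b=28})
Op 6: UPDATE e=29 (pending; pending now {a=3, b=28, e=29})
Op 7: ROLLBACK: discarded pending ['a', 'b', 'e']; in_txn=False
Op 8: UPDATE e=22 (auto-commit; committed e=22)
ROLLBACK at op 7 discards: ['a', 'b', 'e']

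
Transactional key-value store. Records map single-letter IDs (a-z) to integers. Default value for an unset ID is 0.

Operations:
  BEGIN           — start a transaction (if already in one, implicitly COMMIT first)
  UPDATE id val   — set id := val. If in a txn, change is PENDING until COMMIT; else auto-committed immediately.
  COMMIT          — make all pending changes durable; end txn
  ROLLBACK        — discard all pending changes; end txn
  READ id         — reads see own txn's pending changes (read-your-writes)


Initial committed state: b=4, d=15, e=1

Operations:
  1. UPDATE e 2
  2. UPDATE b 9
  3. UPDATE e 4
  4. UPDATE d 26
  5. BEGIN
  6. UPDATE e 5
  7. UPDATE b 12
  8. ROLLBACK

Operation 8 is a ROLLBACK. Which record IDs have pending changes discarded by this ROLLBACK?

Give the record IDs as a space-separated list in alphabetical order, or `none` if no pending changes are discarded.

Answer: b e

Derivation:
Initial committed: {b=4, d=15, e=1}
Op 1: UPDATE e=2 (auto-commit; committed e=2)
Op 2: UPDATE b=9 (auto-commit; committed b=9)
Op 3: UPDATE e=4 (auto-commit; committed e=4)
Op 4: UPDATE d=26 (auto-commit; committed d=26)
Op 5: BEGIN: in_txn=True, pending={}
Op 6: UPDATE e=5 (pending; pending now {e=5})
Op 7: UPDATE b=12 (pending; pending now {b=12, e=5})
Op 8: ROLLBACK: discarded pending ['b', 'e']; in_txn=False
ROLLBACK at op 8 discards: ['b', 'e']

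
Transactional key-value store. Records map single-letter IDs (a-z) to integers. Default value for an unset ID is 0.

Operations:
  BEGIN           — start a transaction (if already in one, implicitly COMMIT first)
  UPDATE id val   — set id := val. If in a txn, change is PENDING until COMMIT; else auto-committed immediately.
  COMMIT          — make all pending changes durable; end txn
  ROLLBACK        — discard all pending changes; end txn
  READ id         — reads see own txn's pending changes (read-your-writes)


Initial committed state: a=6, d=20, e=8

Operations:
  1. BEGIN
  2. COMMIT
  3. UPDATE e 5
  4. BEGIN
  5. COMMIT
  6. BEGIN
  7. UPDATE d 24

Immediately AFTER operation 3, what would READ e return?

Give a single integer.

Initial committed: {a=6, d=20, e=8}
Op 1: BEGIN: in_txn=True, pending={}
Op 2: COMMIT: merged [] into committed; committed now {a=6, d=20, e=8}
Op 3: UPDATE e=5 (auto-commit; committed e=5)
After op 3: visible(e) = 5 (pending={}, committed={a=6, d=20, e=5})

Answer: 5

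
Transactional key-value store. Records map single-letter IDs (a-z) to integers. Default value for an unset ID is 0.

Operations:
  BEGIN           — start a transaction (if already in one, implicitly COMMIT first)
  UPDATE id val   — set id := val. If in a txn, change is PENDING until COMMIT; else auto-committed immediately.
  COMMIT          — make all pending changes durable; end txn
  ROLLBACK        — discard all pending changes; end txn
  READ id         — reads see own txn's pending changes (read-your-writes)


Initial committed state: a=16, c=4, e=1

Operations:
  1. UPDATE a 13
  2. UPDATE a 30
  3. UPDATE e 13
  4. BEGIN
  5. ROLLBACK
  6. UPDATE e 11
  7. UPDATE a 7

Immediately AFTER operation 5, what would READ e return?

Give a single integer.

Answer: 13

Derivation:
Initial committed: {a=16, c=4, e=1}
Op 1: UPDATE a=13 (auto-commit; committed a=13)
Op 2: UPDATE a=30 (auto-commit; committed a=30)
Op 3: UPDATE e=13 (auto-commit; committed e=13)
Op 4: BEGIN: in_txn=True, pending={}
Op 5: ROLLBACK: discarded pending []; in_txn=False
After op 5: visible(e) = 13 (pending={}, committed={a=30, c=4, e=13})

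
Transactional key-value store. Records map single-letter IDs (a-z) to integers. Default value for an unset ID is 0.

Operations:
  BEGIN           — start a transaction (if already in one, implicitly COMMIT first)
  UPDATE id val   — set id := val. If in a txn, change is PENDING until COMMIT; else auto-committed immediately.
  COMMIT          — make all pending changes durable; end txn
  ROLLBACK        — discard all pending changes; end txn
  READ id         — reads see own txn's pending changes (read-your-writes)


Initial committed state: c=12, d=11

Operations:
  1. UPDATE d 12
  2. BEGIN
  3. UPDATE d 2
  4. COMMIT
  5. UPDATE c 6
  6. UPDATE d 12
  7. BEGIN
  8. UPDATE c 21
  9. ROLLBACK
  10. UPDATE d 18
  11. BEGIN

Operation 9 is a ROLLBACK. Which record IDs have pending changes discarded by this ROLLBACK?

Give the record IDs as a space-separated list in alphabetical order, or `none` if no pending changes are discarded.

Initial committed: {c=12, d=11}
Op 1: UPDATE d=12 (auto-commit; committed d=12)
Op 2: BEGIN: in_txn=True, pending={}
Op 3: UPDATE d=2 (pending; pending now {d=2})
Op 4: COMMIT: merged ['d'] into committed; committed now {c=12, d=2}
Op 5: UPDATE c=6 (auto-commit; committed c=6)
Op 6: UPDATE d=12 (auto-commit; committed d=12)
Op 7: BEGIN: in_txn=True, pending={}
Op 8: UPDATE c=21 (pending; pending now {c=21})
Op 9: ROLLBACK: discarded pending ['c']; in_txn=False
Op 10: UPDATE d=18 (auto-commit; committed d=18)
Op 11: BEGIN: in_txn=True, pending={}
ROLLBACK at op 9 discards: ['c']

Answer: c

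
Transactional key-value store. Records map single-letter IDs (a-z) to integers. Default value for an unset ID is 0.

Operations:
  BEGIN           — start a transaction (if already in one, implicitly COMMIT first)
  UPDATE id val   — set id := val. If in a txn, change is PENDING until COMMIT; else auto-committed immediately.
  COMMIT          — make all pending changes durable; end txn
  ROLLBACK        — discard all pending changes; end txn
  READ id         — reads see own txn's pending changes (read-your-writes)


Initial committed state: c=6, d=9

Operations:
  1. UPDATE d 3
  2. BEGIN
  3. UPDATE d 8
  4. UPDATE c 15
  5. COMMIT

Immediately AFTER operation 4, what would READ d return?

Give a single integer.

Answer: 8

Derivation:
Initial committed: {c=6, d=9}
Op 1: UPDATE d=3 (auto-commit; committed d=3)
Op 2: BEGIN: in_txn=True, pending={}
Op 3: UPDATE d=8 (pending; pending now {d=8})
Op 4: UPDATE c=15 (pending; pending now {c=15, d=8})
After op 4: visible(d) = 8 (pending={c=15, d=8}, committed={c=6, d=3})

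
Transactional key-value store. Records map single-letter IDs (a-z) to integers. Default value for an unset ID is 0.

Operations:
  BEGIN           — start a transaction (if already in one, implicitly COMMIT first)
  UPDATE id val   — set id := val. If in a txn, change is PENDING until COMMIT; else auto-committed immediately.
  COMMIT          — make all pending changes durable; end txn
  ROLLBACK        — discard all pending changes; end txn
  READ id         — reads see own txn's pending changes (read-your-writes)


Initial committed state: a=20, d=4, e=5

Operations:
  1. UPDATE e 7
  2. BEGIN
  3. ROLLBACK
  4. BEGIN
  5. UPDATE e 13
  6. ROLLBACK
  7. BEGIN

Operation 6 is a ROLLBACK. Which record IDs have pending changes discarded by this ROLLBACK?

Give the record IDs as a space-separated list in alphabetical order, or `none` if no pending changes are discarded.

Answer: e

Derivation:
Initial committed: {a=20, d=4, e=5}
Op 1: UPDATE e=7 (auto-commit; committed e=7)
Op 2: BEGIN: in_txn=True, pending={}
Op 3: ROLLBACK: discarded pending []; in_txn=False
Op 4: BEGIN: in_txn=True, pending={}
Op 5: UPDATE e=13 (pending; pending now {e=13})
Op 6: ROLLBACK: discarded pending ['e']; in_txn=False
Op 7: BEGIN: in_txn=True, pending={}
ROLLBACK at op 6 discards: ['e']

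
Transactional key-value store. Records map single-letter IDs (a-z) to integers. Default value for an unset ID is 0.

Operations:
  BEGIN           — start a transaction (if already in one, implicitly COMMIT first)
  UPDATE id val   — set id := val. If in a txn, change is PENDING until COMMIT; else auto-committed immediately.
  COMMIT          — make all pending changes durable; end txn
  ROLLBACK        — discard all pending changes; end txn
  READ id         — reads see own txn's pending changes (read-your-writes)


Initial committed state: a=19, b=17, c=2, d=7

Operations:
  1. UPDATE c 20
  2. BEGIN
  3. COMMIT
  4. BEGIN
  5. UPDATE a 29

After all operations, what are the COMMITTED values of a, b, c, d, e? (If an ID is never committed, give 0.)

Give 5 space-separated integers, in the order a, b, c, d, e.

Answer: 19 17 20 7 0

Derivation:
Initial committed: {a=19, b=17, c=2, d=7}
Op 1: UPDATE c=20 (auto-commit; committed c=20)
Op 2: BEGIN: in_txn=True, pending={}
Op 3: COMMIT: merged [] into committed; committed now {a=19, b=17, c=20, d=7}
Op 4: BEGIN: in_txn=True, pending={}
Op 5: UPDATE a=29 (pending; pending now {a=29})
Final committed: {a=19, b=17, c=20, d=7}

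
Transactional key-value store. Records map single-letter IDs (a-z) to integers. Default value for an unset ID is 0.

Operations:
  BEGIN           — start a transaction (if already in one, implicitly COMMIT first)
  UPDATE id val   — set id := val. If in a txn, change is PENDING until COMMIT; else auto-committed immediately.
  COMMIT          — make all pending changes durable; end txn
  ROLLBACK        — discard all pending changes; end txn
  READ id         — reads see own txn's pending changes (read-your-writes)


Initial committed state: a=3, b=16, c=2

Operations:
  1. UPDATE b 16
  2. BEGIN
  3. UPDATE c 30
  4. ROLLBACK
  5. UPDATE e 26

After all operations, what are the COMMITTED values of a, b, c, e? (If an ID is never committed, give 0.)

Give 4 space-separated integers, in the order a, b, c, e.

Answer: 3 16 2 26

Derivation:
Initial committed: {a=3, b=16, c=2}
Op 1: UPDATE b=16 (auto-commit; committed b=16)
Op 2: BEGIN: in_txn=True, pending={}
Op 3: UPDATE c=30 (pending; pending now {c=30})
Op 4: ROLLBACK: discarded pending ['c']; in_txn=False
Op 5: UPDATE e=26 (auto-commit; committed e=26)
Final committed: {a=3, b=16, c=2, e=26}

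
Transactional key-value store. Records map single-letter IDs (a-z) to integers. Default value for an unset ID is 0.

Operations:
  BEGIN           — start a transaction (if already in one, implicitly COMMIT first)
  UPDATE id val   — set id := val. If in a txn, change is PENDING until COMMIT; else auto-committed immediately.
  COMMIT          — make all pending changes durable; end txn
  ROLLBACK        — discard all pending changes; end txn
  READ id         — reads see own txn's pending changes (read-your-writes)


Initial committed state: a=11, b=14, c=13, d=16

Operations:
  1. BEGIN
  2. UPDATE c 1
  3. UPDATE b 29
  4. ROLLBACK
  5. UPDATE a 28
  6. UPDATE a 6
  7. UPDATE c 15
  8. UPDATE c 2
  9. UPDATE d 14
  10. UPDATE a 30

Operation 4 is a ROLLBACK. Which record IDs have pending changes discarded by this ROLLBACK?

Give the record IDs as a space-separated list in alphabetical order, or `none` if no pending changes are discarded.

Initial committed: {a=11, b=14, c=13, d=16}
Op 1: BEGIN: in_txn=True, pending={}
Op 2: UPDATE c=1 (pending; pending now {c=1})
Op 3: UPDATE b=29 (pending; pending now {b=29, c=1})
Op 4: ROLLBACK: discarded pending ['b', 'c']; in_txn=False
Op 5: UPDATE a=28 (auto-commit; committed a=28)
Op 6: UPDATE a=6 (auto-commit; committed a=6)
Op 7: UPDATE c=15 (auto-commit; committed c=15)
Op 8: UPDATE c=2 (auto-commit; committed c=2)
Op 9: UPDATE d=14 (auto-commit; committed d=14)
Op 10: UPDATE a=30 (auto-commit; committed a=30)
ROLLBACK at op 4 discards: ['b', 'c']

Answer: b c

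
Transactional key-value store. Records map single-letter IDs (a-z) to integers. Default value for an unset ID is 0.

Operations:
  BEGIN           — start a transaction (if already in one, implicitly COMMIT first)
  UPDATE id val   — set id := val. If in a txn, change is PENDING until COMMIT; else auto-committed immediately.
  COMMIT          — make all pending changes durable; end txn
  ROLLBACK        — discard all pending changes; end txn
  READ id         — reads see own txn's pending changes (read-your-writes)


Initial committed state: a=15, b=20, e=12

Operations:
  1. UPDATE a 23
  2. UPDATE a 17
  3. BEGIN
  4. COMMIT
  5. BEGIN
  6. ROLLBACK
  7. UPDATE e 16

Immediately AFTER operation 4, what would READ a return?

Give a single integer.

Answer: 17

Derivation:
Initial committed: {a=15, b=20, e=12}
Op 1: UPDATE a=23 (auto-commit; committed a=23)
Op 2: UPDATE a=17 (auto-commit; committed a=17)
Op 3: BEGIN: in_txn=True, pending={}
Op 4: COMMIT: merged [] into committed; committed now {a=17, b=20, e=12}
After op 4: visible(a) = 17 (pending={}, committed={a=17, b=20, e=12})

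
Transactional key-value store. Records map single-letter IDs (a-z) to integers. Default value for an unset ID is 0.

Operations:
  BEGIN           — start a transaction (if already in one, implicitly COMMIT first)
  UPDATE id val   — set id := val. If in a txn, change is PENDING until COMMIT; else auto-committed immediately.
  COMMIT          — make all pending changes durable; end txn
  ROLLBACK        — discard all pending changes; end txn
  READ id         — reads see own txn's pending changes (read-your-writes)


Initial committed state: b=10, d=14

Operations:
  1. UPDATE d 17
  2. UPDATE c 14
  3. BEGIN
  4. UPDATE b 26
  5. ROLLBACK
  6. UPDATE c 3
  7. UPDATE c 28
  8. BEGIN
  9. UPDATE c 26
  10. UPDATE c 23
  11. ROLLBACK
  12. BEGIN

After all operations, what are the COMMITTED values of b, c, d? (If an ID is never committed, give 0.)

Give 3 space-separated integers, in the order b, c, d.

Answer: 10 28 17

Derivation:
Initial committed: {b=10, d=14}
Op 1: UPDATE d=17 (auto-commit; committed d=17)
Op 2: UPDATE c=14 (auto-commit; committed c=14)
Op 3: BEGIN: in_txn=True, pending={}
Op 4: UPDATE b=26 (pending; pending now {b=26})
Op 5: ROLLBACK: discarded pending ['b']; in_txn=False
Op 6: UPDATE c=3 (auto-commit; committed c=3)
Op 7: UPDATE c=28 (auto-commit; committed c=28)
Op 8: BEGIN: in_txn=True, pending={}
Op 9: UPDATE c=26 (pending; pending now {c=26})
Op 10: UPDATE c=23 (pending; pending now {c=23})
Op 11: ROLLBACK: discarded pending ['c']; in_txn=False
Op 12: BEGIN: in_txn=True, pending={}
Final committed: {b=10, c=28, d=17}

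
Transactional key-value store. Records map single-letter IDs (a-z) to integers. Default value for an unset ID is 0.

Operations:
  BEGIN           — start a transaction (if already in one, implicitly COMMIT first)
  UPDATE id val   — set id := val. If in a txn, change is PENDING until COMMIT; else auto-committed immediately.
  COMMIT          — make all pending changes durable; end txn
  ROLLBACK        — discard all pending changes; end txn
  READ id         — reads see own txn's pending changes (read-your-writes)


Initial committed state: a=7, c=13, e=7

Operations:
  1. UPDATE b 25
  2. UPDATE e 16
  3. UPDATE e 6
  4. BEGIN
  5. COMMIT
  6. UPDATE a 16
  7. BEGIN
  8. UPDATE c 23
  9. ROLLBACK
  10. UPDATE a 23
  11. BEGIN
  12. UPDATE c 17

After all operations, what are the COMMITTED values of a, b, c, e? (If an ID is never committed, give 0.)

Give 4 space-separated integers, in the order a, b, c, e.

Initial committed: {a=7, c=13, e=7}
Op 1: UPDATE b=25 (auto-commit; committed b=25)
Op 2: UPDATE e=16 (auto-commit; committed e=16)
Op 3: UPDATE e=6 (auto-commit; committed e=6)
Op 4: BEGIN: in_txn=True, pending={}
Op 5: COMMIT: merged [] into committed; committed now {a=7, b=25, c=13, e=6}
Op 6: UPDATE a=16 (auto-commit; committed a=16)
Op 7: BEGIN: in_txn=True, pending={}
Op 8: UPDATE c=23 (pending; pending now {c=23})
Op 9: ROLLBACK: discarded pending ['c']; in_txn=False
Op 10: UPDATE a=23 (auto-commit; committed a=23)
Op 11: BEGIN: in_txn=True, pending={}
Op 12: UPDATE c=17 (pending; pending now {c=17})
Final committed: {a=23, b=25, c=13, e=6}

Answer: 23 25 13 6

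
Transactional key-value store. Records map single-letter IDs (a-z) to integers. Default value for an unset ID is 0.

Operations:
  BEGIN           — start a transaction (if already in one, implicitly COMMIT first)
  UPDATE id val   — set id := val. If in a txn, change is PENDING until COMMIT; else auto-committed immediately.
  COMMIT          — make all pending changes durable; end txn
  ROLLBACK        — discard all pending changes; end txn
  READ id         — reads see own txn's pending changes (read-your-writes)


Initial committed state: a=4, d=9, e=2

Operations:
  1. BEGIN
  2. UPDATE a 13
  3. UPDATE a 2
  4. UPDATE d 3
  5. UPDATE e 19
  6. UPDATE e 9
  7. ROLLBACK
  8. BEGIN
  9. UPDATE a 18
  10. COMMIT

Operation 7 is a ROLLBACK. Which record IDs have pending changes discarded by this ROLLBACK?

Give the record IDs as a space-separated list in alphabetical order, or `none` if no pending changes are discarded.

Initial committed: {a=4, d=9, e=2}
Op 1: BEGIN: in_txn=True, pending={}
Op 2: UPDATE a=13 (pending; pending now {a=13})
Op 3: UPDATE a=2 (pending; pending now {a=2})
Op 4: UPDATE d=3 (pending; pending now {a=2, d=3})
Op 5: UPDATE e=19 (pending; pending now {a=2, d=3, e=19})
Op 6: UPDATE e=9 (pending; pending now {a=2, d=3, e=9})
Op 7: ROLLBACK: discarded pending ['a', 'd', 'e']; in_txn=False
Op 8: BEGIN: in_txn=True, pending={}
Op 9: UPDATE a=18 (pending; pending now {a=18})
Op 10: COMMIT: merged ['a'] into committed; committed now {a=18, d=9, e=2}
ROLLBACK at op 7 discards: ['a', 'd', 'e']

Answer: a d e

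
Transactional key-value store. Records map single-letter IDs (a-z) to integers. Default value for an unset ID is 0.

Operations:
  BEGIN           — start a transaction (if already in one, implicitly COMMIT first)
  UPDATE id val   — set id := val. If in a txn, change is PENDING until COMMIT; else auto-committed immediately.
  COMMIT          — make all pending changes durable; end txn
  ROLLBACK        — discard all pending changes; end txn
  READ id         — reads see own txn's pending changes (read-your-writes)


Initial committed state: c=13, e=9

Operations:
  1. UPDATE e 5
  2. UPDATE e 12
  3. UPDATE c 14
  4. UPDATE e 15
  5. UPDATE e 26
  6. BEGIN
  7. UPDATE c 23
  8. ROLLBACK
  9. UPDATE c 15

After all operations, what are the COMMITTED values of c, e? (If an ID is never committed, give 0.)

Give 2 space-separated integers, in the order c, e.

Initial committed: {c=13, e=9}
Op 1: UPDATE e=5 (auto-commit; committed e=5)
Op 2: UPDATE e=12 (auto-commit; committed e=12)
Op 3: UPDATE c=14 (auto-commit; committed c=14)
Op 4: UPDATE e=15 (auto-commit; committed e=15)
Op 5: UPDATE e=26 (auto-commit; committed e=26)
Op 6: BEGIN: in_txn=True, pending={}
Op 7: UPDATE c=23 (pending; pending now {c=23})
Op 8: ROLLBACK: discarded pending ['c']; in_txn=False
Op 9: UPDATE c=15 (auto-commit; committed c=15)
Final committed: {c=15, e=26}

Answer: 15 26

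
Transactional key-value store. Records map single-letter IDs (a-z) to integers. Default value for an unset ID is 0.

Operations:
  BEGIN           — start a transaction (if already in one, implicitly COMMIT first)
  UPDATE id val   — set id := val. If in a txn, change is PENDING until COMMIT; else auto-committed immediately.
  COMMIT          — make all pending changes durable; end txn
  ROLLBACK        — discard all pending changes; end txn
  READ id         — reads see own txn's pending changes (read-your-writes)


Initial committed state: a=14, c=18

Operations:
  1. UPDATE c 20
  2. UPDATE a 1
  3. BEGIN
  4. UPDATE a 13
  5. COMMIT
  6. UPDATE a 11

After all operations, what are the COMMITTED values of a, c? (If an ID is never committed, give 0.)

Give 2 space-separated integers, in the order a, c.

Initial committed: {a=14, c=18}
Op 1: UPDATE c=20 (auto-commit; committed c=20)
Op 2: UPDATE a=1 (auto-commit; committed a=1)
Op 3: BEGIN: in_txn=True, pending={}
Op 4: UPDATE a=13 (pending; pending now {a=13})
Op 5: COMMIT: merged ['a'] into committed; committed now {a=13, c=20}
Op 6: UPDATE a=11 (auto-commit; committed a=11)
Final committed: {a=11, c=20}

Answer: 11 20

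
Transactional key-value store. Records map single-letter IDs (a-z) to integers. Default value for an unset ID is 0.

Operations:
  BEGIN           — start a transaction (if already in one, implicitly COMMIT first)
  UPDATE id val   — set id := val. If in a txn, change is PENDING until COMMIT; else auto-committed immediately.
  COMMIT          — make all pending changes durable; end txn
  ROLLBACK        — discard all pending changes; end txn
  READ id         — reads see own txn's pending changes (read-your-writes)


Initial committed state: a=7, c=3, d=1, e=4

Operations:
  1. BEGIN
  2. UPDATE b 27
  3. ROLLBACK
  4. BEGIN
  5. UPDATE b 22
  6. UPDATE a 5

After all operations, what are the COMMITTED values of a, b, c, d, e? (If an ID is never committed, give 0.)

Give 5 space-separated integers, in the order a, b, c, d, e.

Initial committed: {a=7, c=3, d=1, e=4}
Op 1: BEGIN: in_txn=True, pending={}
Op 2: UPDATE b=27 (pending; pending now {b=27})
Op 3: ROLLBACK: discarded pending ['b']; in_txn=False
Op 4: BEGIN: in_txn=True, pending={}
Op 5: UPDATE b=22 (pending; pending now {b=22})
Op 6: UPDATE a=5 (pending; pending now {a=5, b=22})
Final committed: {a=7, c=3, d=1, e=4}

Answer: 7 0 3 1 4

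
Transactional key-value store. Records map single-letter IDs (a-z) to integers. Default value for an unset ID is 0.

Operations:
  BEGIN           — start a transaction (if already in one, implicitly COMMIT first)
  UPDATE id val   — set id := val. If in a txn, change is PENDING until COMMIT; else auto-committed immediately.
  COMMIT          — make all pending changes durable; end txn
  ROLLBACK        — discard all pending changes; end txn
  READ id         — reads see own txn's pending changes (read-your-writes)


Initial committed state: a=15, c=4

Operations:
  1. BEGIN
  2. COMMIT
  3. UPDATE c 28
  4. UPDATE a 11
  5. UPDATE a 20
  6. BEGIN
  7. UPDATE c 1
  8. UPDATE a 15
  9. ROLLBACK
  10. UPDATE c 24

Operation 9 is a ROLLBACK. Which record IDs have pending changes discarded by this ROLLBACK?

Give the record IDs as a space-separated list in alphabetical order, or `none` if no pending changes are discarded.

Initial committed: {a=15, c=4}
Op 1: BEGIN: in_txn=True, pending={}
Op 2: COMMIT: merged [] into committed; committed now {a=15, c=4}
Op 3: UPDATE c=28 (auto-commit; committed c=28)
Op 4: UPDATE a=11 (auto-commit; committed a=11)
Op 5: UPDATE a=20 (auto-commit; committed a=20)
Op 6: BEGIN: in_txn=True, pending={}
Op 7: UPDATE c=1 (pending; pending now {c=1})
Op 8: UPDATE a=15 (pending; pending now {a=15, c=1})
Op 9: ROLLBACK: discarded pending ['a', 'c']; in_txn=False
Op 10: UPDATE c=24 (auto-commit; committed c=24)
ROLLBACK at op 9 discards: ['a', 'c']

Answer: a c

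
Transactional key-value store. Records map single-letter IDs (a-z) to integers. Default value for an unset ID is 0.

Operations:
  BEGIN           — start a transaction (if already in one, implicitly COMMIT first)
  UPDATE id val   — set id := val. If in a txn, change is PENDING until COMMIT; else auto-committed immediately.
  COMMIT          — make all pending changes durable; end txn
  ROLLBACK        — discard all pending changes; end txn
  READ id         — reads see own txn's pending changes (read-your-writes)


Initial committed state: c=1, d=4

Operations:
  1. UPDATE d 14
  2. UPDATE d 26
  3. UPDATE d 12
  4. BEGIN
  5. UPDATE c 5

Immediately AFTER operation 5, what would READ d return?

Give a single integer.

Answer: 12

Derivation:
Initial committed: {c=1, d=4}
Op 1: UPDATE d=14 (auto-commit; committed d=14)
Op 2: UPDATE d=26 (auto-commit; committed d=26)
Op 3: UPDATE d=12 (auto-commit; committed d=12)
Op 4: BEGIN: in_txn=True, pending={}
Op 5: UPDATE c=5 (pending; pending now {c=5})
After op 5: visible(d) = 12 (pending={c=5}, committed={c=1, d=12})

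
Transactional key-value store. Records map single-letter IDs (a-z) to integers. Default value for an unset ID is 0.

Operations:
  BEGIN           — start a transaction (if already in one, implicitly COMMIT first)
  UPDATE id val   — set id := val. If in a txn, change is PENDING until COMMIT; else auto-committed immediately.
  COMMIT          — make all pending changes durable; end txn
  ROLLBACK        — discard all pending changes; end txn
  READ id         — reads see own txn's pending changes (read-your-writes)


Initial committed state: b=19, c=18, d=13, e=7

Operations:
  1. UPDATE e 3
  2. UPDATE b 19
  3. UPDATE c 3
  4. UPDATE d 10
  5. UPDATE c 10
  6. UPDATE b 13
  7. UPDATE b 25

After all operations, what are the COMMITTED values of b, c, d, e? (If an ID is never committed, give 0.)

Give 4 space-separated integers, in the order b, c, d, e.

Answer: 25 10 10 3

Derivation:
Initial committed: {b=19, c=18, d=13, e=7}
Op 1: UPDATE e=3 (auto-commit; committed e=3)
Op 2: UPDATE b=19 (auto-commit; committed b=19)
Op 3: UPDATE c=3 (auto-commit; committed c=3)
Op 4: UPDATE d=10 (auto-commit; committed d=10)
Op 5: UPDATE c=10 (auto-commit; committed c=10)
Op 6: UPDATE b=13 (auto-commit; committed b=13)
Op 7: UPDATE b=25 (auto-commit; committed b=25)
Final committed: {b=25, c=10, d=10, e=3}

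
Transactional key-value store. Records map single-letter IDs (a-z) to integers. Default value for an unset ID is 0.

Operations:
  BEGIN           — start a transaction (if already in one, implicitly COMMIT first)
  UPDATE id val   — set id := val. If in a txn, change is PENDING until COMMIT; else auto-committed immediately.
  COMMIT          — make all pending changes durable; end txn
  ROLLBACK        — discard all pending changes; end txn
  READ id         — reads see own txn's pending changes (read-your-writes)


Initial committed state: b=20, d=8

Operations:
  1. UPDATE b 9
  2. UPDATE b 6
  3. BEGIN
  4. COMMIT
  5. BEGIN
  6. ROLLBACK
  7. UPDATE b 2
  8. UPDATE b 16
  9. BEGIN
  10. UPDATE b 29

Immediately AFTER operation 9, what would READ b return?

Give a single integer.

Initial committed: {b=20, d=8}
Op 1: UPDATE b=9 (auto-commit; committed b=9)
Op 2: UPDATE b=6 (auto-commit; committed b=6)
Op 3: BEGIN: in_txn=True, pending={}
Op 4: COMMIT: merged [] into committed; committed now {b=6, d=8}
Op 5: BEGIN: in_txn=True, pending={}
Op 6: ROLLBACK: discarded pending []; in_txn=False
Op 7: UPDATE b=2 (auto-commit; committed b=2)
Op 8: UPDATE b=16 (auto-commit; committed b=16)
Op 9: BEGIN: in_txn=True, pending={}
After op 9: visible(b) = 16 (pending={}, committed={b=16, d=8})

Answer: 16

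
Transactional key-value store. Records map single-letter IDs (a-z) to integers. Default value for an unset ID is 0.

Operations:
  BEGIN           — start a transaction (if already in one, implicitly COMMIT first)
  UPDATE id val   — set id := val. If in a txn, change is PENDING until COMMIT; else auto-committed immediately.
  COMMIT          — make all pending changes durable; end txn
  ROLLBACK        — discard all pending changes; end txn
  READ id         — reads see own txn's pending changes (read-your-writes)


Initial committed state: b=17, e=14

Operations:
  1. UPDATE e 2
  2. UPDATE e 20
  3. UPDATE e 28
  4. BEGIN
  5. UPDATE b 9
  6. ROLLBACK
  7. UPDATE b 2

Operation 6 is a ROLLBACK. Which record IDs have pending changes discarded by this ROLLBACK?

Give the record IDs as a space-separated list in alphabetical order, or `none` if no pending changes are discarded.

Initial committed: {b=17, e=14}
Op 1: UPDATE e=2 (auto-commit; committed e=2)
Op 2: UPDATE e=20 (auto-commit; committed e=20)
Op 3: UPDATE e=28 (auto-commit; committed e=28)
Op 4: BEGIN: in_txn=True, pending={}
Op 5: UPDATE b=9 (pending; pending now {b=9})
Op 6: ROLLBACK: discarded pending ['b']; in_txn=False
Op 7: UPDATE b=2 (auto-commit; committed b=2)
ROLLBACK at op 6 discards: ['b']

Answer: b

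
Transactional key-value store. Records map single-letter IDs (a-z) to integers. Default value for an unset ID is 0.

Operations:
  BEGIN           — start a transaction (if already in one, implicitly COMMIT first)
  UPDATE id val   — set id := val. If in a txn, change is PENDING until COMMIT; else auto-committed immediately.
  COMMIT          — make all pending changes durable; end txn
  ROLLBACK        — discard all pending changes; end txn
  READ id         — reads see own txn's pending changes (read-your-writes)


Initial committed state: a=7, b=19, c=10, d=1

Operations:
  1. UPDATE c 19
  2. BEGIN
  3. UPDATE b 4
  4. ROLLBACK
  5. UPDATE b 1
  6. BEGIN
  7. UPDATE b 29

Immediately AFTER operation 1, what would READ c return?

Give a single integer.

Answer: 19

Derivation:
Initial committed: {a=7, b=19, c=10, d=1}
Op 1: UPDATE c=19 (auto-commit; committed c=19)
After op 1: visible(c) = 19 (pending={}, committed={a=7, b=19, c=19, d=1})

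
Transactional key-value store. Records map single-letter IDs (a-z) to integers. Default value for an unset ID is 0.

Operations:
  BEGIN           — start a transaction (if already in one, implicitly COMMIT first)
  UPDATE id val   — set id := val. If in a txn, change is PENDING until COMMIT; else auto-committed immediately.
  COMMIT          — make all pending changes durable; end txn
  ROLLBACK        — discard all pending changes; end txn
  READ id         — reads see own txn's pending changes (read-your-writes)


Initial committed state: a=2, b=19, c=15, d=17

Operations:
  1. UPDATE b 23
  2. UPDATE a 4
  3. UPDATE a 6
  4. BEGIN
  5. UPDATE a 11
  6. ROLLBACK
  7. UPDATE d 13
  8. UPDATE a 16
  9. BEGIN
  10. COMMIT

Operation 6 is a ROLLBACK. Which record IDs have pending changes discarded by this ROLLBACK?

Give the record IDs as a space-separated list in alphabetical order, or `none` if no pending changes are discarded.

Initial committed: {a=2, b=19, c=15, d=17}
Op 1: UPDATE b=23 (auto-commit; committed b=23)
Op 2: UPDATE a=4 (auto-commit; committed a=4)
Op 3: UPDATE a=6 (auto-commit; committed a=6)
Op 4: BEGIN: in_txn=True, pending={}
Op 5: UPDATE a=11 (pending; pending now {a=11})
Op 6: ROLLBACK: discarded pending ['a']; in_txn=False
Op 7: UPDATE d=13 (auto-commit; committed d=13)
Op 8: UPDATE a=16 (auto-commit; committed a=16)
Op 9: BEGIN: in_txn=True, pending={}
Op 10: COMMIT: merged [] into committed; committed now {a=16, b=23, c=15, d=13}
ROLLBACK at op 6 discards: ['a']

Answer: a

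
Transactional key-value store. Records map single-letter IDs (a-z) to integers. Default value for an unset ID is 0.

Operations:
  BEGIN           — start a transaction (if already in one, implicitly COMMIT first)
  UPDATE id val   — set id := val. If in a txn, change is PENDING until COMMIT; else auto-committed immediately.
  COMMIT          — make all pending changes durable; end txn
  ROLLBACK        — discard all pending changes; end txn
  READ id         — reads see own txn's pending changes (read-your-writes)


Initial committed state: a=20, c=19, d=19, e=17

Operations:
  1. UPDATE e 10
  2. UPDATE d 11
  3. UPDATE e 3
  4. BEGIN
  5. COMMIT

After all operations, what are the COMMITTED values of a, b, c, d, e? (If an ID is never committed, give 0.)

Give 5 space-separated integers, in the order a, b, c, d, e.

Answer: 20 0 19 11 3

Derivation:
Initial committed: {a=20, c=19, d=19, e=17}
Op 1: UPDATE e=10 (auto-commit; committed e=10)
Op 2: UPDATE d=11 (auto-commit; committed d=11)
Op 3: UPDATE e=3 (auto-commit; committed e=3)
Op 4: BEGIN: in_txn=True, pending={}
Op 5: COMMIT: merged [] into committed; committed now {a=20, c=19, d=11, e=3}
Final committed: {a=20, c=19, d=11, e=3}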